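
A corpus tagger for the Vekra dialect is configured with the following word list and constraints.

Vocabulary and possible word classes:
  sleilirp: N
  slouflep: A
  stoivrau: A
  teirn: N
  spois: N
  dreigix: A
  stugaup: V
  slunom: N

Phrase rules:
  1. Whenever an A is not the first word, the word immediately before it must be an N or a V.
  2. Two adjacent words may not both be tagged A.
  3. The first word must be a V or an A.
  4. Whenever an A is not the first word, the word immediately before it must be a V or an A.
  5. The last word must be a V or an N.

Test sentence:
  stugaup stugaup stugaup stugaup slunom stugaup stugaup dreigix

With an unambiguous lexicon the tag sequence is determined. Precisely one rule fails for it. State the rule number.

5

Fixed tagging: V V V V N V V A.
Rule check: R1 ok, R2 ok, R3 ok, R4 ok, R5 fails.
Only rule 5 fails.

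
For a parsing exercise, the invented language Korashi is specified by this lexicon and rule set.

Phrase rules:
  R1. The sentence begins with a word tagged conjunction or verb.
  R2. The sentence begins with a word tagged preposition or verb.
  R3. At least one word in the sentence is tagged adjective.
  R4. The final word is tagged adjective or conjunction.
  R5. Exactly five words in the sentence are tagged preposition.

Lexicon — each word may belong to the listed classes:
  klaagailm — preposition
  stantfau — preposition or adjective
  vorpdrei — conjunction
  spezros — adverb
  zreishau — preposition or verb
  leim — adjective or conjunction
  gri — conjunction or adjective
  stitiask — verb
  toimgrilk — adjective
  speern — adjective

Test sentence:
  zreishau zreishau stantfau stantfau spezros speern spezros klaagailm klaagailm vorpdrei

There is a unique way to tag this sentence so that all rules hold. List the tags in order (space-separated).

Candidates per position — 1:zreishau {preposition,verb}; 2:zreishau {preposition,verb}; 3:stantfau {preposition,adjective}; 4:stantfau {preposition,adjective}; 5:spezros {adverb}; 6:speern {adjective}; 7:spezros {adverb}; 8:klaagailm {preposition}; 9:klaagailm {preposition}; 10:vorpdrei {conjunction}.
If word 1 were preposition, no tagging could satisfy rule 1; so word 1 is verb.
If word 2 were verb, no tagging could satisfy rule 5; so word 2 is preposition.
If word 3 were adjective, no tagging could satisfy rule 5; so word 3 is preposition.
If word 4 were adjective, no tagging could satisfy rule 5; so word 4 is preposition.
The unique satisfying tagging is: verb preposition preposition preposition adverb adjective adverb preposition preposition conjunction.
Verifying each rule — rule 1 satisfied; rule 2 satisfied; rule 3 satisfied; rule 4 satisfied; rule 5 satisfied.

verb preposition preposition preposition adverb adjective adverb preposition preposition conjunction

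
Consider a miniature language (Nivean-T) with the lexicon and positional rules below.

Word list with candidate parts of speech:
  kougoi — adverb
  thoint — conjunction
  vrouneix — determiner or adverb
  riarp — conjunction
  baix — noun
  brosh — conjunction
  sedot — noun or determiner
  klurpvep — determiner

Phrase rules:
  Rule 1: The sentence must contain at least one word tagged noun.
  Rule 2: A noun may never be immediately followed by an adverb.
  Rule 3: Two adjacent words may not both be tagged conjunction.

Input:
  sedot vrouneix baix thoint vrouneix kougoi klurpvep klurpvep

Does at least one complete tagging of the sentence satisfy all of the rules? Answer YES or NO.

YES

Candidates per position — 1:sedot {noun,determiner}; 2:vrouneix {determiner,adverb}; 3:baix {noun}; 4:thoint {conjunction}; 5:vrouneix {determiner,adverb}; 6:kougoi {adverb}; 7:klurpvep {determiner}; 8:klurpvep {determiner}.
One satisfying assignment: noun determiner noun conjunction adverb adverb determiner determiner.
Check: rule 1 holds; rule 2 holds; rule 3 holds.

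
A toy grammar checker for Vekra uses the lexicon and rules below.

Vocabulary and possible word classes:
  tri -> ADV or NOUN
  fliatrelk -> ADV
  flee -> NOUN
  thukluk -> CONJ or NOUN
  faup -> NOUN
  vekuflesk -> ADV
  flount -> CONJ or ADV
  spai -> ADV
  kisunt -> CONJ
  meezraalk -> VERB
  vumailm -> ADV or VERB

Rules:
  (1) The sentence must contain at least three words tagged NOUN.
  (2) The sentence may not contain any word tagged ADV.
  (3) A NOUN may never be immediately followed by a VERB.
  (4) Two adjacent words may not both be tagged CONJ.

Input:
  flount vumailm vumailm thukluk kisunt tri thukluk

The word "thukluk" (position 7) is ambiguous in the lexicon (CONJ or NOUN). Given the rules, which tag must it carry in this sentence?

NOUN

Candidates per position — 1:flount {CONJ,ADV}; 2:vumailm {ADV,VERB}; 3:vumailm {ADV,VERB}; 4:thukluk {CONJ,NOUN}; 5:kisunt {CONJ}; 6:tri {ADV,NOUN}; 7:thukluk {CONJ,NOUN}.
If word 1 were ADV, no tagging could satisfy rule 2; so word 1 is CONJ.
If word 2 were ADV, no tagging could satisfy rule 2; so word 2 is VERB.
If word 3 were ADV, no tagging could satisfy rule 2; so word 3 is VERB.
If word 4 were CONJ, no tagging could satisfy rule 1; so word 4 is NOUN.
If word 6 were ADV, no tagging could satisfy rule 1; so word 6 is NOUN.
If word 7 were CONJ, no tagging could satisfy rule 1; so word 7 is NOUN.
The unique satisfying tagging is: CONJ VERB VERB NOUN CONJ NOUN NOUN.
Verifying each rule — rule 1 ok; rule 2 ok; rule 3 ok; rule 4 ok.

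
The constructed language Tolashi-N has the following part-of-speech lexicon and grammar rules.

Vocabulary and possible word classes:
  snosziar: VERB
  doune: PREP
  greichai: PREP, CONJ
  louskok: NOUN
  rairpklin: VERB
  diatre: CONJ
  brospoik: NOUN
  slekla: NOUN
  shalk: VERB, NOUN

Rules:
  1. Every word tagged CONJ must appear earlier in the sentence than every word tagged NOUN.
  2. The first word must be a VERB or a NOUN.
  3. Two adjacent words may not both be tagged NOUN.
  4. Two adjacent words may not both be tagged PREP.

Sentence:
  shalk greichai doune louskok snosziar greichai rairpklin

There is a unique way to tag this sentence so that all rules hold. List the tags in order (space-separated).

VERB CONJ PREP NOUN VERB PREP VERB

Candidates per position — 1:shalk {VERB,NOUN}; 2:greichai {PREP,CONJ}; 3:doune {PREP}; 4:louskok {NOUN}; 5:snosziar {VERB}; 6:greichai {PREP,CONJ}; 7:rairpklin {VERB}.
Word 2 cannot be PREP — rule 4 would then fail for every completion. It is CONJ.
Word 6 cannot be CONJ — rule 1 would then fail for every completion. It is PREP.
Word 1 cannot be NOUN — rule 1 would then fail for every completion. It is VERB.
So the tagging must be: VERB CONJ PREP NOUN VERB PREP VERB.
Checking: rule 1 ok; rule 2 ok; rule 3 ok; rule 4 ok.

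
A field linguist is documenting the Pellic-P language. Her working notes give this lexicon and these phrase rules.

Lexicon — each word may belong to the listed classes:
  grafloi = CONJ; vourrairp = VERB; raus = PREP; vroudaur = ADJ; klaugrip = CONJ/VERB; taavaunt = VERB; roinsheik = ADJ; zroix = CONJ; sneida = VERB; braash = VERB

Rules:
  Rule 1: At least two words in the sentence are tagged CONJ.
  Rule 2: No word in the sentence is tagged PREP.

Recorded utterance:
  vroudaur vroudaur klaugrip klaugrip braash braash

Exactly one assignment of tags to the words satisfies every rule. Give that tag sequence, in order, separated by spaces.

ADJ ADJ CONJ CONJ VERB VERB

Candidates per position — 1:vroudaur {ADJ}; 2:vroudaur {ADJ}; 3:klaugrip {CONJ,VERB}; 4:klaugrip {CONJ,VERB}; 5:braash {VERB}; 6:braash {VERB}.
Position 3: VERB is ruled out by rule 1; that leaves CONJ.
Position 4: VERB is ruled out by rule 1; that leaves CONJ.
That leaves exactly one tagging: ADJ ADJ CONJ CONJ VERB VERB.
Checking: rule 1 ok; rule 2 ok.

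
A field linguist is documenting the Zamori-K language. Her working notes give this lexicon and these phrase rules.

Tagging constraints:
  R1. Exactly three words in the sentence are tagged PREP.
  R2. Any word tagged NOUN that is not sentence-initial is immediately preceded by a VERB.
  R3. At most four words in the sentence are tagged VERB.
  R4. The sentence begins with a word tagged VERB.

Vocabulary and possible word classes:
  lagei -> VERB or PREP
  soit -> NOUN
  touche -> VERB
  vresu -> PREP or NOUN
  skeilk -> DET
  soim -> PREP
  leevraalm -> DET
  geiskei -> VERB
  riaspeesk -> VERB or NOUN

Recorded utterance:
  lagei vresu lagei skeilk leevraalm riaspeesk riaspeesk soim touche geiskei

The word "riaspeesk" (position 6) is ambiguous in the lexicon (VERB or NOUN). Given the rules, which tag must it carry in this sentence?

VERB

Candidates per position — 1:lagei {VERB,PREP}; 2:vresu {PREP,NOUN}; 3:lagei {VERB,PREP}; 4:skeilk {DET}; 5:leevraalm {DET}; 6:riaspeesk {VERB,NOUN}; 7:riaspeesk {VERB,NOUN}; 8:soim {PREP}; 9:touche {VERB}; 10:geiskei {VERB}.
At position 1, choosing PREP makes rule 4 impossible to satisfy; hence VERB.
At position 2, choosing NOUN makes rule 1 impossible to satisfy; hence PREP.
At position 3, choosing VERB makes rule 1 impossible to satisfy; hence PREP.
At position 6, choosing NOUN makes rule 2 impossible to satisfy; hence VERB.
At position 7, choosing VERB makes rule 3 impossible to satisfy; hence NOUN.
The unique satisfying tagging is: VERB PREP PREP DET DET VERB NOUN PREP VERB VERB.
Verifying each rule — rule 1 holds; rule 2 holds; rule 3 holds; rule 4 holds.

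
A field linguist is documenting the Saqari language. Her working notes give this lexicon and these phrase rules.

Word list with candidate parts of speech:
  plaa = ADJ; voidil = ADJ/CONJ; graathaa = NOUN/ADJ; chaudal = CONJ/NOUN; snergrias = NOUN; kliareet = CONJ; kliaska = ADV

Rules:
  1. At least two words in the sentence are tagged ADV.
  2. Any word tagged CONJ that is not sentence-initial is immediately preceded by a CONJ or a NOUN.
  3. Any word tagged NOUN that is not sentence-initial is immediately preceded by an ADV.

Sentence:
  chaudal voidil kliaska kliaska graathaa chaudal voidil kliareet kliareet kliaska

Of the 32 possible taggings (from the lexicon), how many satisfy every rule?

Candidates per position — 1:chaudal {CONJ,NOUN}; 2:voidil {ADJ,CONJ}; 3:kliaska {ADV}; 4:kliaska {ADV}; 5:graathaa {NOUN,ADJ}; 6:chaudal {CONJ,NOUN}; 7:voidil {ADJ,CONJ}; 8:kliareet {CONJ}; 9:kliareet {CONJ}; 10:kliaska {ADV}.
There are 32 candidate sequences in total.
The sequences that satisfy every rule: CONJ ADJ ADV ADV NOUN CONJ CONJ CONJ CONJ ADV; CONJ CONJ ADV ADV NOUN CONJ CONJ CONJ CONJ ADV; NOUN ADJ ADV ADV NOUN CONJ CONJ CONJ CONJ ADV; NOUN CONJ ADV ADV NOUN CONJ CONJ CONJ CONJ ADV.
Count = 4.

4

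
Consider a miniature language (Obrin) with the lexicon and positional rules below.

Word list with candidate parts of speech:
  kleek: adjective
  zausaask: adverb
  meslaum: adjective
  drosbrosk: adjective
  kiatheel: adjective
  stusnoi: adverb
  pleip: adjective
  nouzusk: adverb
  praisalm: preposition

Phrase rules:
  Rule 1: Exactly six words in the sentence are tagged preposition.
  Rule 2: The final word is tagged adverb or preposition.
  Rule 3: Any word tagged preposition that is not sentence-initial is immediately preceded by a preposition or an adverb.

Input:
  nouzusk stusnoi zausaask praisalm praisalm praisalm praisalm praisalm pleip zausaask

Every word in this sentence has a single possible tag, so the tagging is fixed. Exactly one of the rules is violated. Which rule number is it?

1

Fixed tagging: adverb adverb adverb preposition preposition preposition preposition preposition adjective adverb.
Rule check: R1 violated, R2 holds, R3 holds.
Only rule 1 fails.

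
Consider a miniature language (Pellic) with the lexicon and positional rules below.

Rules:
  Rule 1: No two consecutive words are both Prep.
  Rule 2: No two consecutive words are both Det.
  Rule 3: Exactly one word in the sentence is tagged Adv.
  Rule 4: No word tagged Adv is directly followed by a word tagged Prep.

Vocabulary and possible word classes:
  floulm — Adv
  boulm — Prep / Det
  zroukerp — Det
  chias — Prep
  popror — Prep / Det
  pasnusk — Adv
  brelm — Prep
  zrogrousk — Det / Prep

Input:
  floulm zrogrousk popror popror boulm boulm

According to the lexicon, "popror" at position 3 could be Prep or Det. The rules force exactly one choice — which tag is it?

Candidates per position — 1:floulm {Adv}; 2:zrogrousk {Det,Prep}; 3:popror {Prep,Det}; 4:popror {Prep,Det}; 5:boulm {Prep,Det}; 6:boulm {Prep,Det}.
Position 2: Prep is ruled out by rule 4; that leaves Det.
Position 3: Det is ruled out by rule 2; that leaves Prep.
Position 4: Prep is ruled out by rule 1; that leaves Det.
Position 5: Det is ruled out by rule 2; that leaves Prep.
Position 6: Prep is ruled out by rule 1; that leaves Det.
The unique satisfying tagging is: Adv Det Prep Det Prep Det.
Checking: rule 1 holds; rule 2 holds; rule 3 holds; rule 4 holds.

Prep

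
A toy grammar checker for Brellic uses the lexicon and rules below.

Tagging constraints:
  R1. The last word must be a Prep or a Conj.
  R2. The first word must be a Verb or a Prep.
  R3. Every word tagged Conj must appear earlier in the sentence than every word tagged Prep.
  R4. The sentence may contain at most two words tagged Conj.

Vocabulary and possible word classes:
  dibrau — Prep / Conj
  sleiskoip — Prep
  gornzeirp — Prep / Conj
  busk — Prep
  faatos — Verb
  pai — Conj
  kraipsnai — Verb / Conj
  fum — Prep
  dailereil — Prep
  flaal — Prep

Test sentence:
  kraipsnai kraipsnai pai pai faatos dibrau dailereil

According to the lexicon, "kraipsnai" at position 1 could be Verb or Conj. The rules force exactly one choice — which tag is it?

Verb

Candidates per position — 1:kraipsnai {Verb,Conj}; 2:kraipsnai {Verb,Conj}; 3:pai {Conj}; 4:pai {Conj}; 5:faatos {Verb}; 6:dibrau {Prep,Conj}; 7:dailereil {Prep}.
Position 1: tagging it Conj would leave rule 2 unsatisfiable, so it must be Verb.
Position 2: tagging it Conj would leave rule 4 unsatisfiable, so it must be Verb.
Position 6: tagging it Conj would leave rule 4 unsatisfiable, so it must be Prep.
That leaves exactly one tagging: Verb Verb Conj Conj Verb Prep Prep.
Check: rule 1 holds; rule 2 holds; rule 3 holds; rule 4 holds.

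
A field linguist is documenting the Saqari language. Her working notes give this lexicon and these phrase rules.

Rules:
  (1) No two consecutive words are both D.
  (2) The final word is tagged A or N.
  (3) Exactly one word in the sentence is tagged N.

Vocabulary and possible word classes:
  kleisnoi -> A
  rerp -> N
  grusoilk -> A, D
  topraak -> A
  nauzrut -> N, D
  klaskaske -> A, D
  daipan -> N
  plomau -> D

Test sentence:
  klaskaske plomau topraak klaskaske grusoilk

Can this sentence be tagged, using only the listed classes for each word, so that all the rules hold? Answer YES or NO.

Candidates per position — 1:klaskaske {A,D}; 2:plomau {D}; 3:topraak {A}; 4:klaskaske {A,D}; 5:grusoilk {A,D}.
Rule 3 cannot be satisfied by any choice of tags from the lexicon.
So there is no consistent tagging.

NO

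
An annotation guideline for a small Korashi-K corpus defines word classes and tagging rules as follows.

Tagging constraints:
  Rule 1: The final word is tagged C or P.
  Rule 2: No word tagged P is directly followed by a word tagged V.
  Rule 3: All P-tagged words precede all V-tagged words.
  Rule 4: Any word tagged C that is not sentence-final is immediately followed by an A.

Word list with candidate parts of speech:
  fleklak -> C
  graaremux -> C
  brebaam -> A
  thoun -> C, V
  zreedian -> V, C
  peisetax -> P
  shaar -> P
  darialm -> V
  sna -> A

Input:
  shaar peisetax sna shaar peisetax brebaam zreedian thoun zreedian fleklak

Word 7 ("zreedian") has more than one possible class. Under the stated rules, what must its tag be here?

Candidates per position — 1:shaar {P}; 2:peisetax {P}; 3:sna {A}; 4:shaar {P}; 5:peisetax {P}; 6:brebaam {A}; 7:zreedian {V,C}; 8:thoun {C,V}; 9:zreedian {V,C}; 10:fleklak {C}.
Position 7: C is ruled out by rule 4; that leaves V.
Position 8: C is ruled out by rule 4; that leaves V.
Position 9: C is ruled out by rule 4; that leaves V.
So the tagging must be: P P A P P A V V V C.
Verifying each rule — rule 1 ✓; rule 2 ✓; rule 3 ✓; rule 4 ✓.

V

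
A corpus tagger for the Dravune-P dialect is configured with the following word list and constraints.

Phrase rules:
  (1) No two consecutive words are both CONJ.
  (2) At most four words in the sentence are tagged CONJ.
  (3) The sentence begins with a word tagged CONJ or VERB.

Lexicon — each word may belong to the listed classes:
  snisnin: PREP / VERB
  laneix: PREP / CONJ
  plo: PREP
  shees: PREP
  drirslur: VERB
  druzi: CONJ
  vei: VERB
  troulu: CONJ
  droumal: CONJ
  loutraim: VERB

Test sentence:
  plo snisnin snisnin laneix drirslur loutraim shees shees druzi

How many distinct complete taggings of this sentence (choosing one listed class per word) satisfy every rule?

0

Candidates per position — 1:plo {PREP}; 2:snisnin {PREP,VERB}; 3:snisnin {PREP,VERB}; 4:laneix {PREP,CONJ}; 5:drirslur {VERB}; 6:loutraim {VERB}; 7:shees {PREP}; 8:shees {PREP}; 9:druzi {CONJ}.
There are 8 candidate sequences in total.
Rule 3 cannot be satisfied by any choice of tags from the lexicon.
So there is no consistent tagging.
Count = 0.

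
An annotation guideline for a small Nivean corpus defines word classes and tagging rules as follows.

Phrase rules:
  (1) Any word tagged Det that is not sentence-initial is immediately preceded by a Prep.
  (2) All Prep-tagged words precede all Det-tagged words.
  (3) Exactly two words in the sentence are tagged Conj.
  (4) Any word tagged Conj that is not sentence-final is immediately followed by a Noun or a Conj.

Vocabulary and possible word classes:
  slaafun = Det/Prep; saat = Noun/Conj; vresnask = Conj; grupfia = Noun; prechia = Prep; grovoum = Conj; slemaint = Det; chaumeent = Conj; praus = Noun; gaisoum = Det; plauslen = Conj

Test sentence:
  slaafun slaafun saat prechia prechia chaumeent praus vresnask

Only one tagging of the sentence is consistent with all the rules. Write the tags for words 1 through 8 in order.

Candidates per position — 1:slaafun {Det,Prep}; 2:slaafun {Det,Prep}; 3:saat {Noun,Conj}; 4:prechia {Prep}; 5:prechia {Prep}; 6:chaumeent {Conj}; 7:praus {Noun}; 8:vresnask {Conj}.
Word 1 cannot be Det — rule 2 would then fail for every completion. It is Prep.
Word 2 cannot be Det — rule 2 would then fail for every completion. It is Prep.
Word 3 cannot be Conj — rule 3 would then fail for every completion. It is Noun.
So the tagging must be: Prep Prep Noun Prep Prep Conj Noun Conj.
Checking: rule 1 satisfied; rule 2 satisfied; rule 3 satisfied; rule 4 satisfied.

Prep Prep Noun Prep Prep Conj Noun Conj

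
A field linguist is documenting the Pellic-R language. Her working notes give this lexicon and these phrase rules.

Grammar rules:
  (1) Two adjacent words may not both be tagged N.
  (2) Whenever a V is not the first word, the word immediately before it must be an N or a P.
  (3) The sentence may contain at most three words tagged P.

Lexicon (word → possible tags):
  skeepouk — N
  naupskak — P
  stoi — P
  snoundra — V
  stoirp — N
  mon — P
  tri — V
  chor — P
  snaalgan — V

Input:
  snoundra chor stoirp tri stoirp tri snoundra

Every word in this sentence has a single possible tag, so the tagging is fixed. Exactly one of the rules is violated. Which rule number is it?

2

Fixed tagging: V P N V N V V.
Applying the rules: R1 ok, R2 fails, R3 ok.
Only rule 2 fails.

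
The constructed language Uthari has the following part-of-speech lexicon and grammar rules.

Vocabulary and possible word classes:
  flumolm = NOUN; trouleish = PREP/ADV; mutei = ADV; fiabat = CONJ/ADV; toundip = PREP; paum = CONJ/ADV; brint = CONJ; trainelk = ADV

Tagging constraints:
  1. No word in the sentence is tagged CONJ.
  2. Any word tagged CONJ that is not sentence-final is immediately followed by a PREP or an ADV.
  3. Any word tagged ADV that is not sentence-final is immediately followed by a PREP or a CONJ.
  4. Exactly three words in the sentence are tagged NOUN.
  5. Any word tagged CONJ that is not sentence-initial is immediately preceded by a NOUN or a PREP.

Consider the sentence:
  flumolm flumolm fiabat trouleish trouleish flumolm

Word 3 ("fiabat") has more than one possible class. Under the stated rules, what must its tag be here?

ADV

Candidates per position — 1:flumolm {NOUN}; 2:flumolm {NOUN}; 3:fiabat {CONJ,ADV}; 4:trouleish {PREP,ADV}; 5:trouleish {PREP,ADV}; 6:flumolm {NOUN}.
Position 3: tagging it CONJ would leave rule 1 unsatisfiable, so it must be ADV.
Position 4: tagging it ADV would leave rule 3 unsatisfiable, so it must be PREP.
Position 5: tagging it ADV would leave rule 3 unsatisfiable, so it must be PREP.
The unique satisfying tagging is: NOUN NOUN ADV PREP PREP NOUN.
Rule-by-rule: rule 1 holds; rule 2 holds; rule 3 holds; rule 4 holds; rule 5 holds.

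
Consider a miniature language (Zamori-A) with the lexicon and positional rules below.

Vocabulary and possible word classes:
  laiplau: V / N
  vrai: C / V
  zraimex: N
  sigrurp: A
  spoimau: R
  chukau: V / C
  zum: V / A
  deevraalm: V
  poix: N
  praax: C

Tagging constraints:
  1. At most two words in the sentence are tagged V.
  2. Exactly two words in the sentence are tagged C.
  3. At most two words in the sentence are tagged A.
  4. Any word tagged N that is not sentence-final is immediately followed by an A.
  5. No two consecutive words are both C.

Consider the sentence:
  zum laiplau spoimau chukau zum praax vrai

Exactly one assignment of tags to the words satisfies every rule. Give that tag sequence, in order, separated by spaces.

A V R C A C V

Candidates per position — 1:zum {V,A}; 2:laiplau {V,N}; 3:spoimau {R}; 4:chukau {V,C}; 5:zum {V,A}; 6:praax {C}; 7:vrai {C,V}.
If word 2 were N, no tagging could satisfy rule 4; so word 2 is V.
If word 7 were C, no tagging could satisfy rule 5; so word 7 is V.
If word 1 were V, no tagging could satisfy rule 1; so word 1 is A.
If word 4 were V, no tagging could satisfy rule 1; so word 4 is C.
If word 5 were V, no tagging could satisfy rule 1; so word 5 is A.
That leaves exactly one tagging: A V R C A C V.
Check: rule 1 holds; rule 2 holds; rule 3 holds; rule 4 holds; rule 5 holds.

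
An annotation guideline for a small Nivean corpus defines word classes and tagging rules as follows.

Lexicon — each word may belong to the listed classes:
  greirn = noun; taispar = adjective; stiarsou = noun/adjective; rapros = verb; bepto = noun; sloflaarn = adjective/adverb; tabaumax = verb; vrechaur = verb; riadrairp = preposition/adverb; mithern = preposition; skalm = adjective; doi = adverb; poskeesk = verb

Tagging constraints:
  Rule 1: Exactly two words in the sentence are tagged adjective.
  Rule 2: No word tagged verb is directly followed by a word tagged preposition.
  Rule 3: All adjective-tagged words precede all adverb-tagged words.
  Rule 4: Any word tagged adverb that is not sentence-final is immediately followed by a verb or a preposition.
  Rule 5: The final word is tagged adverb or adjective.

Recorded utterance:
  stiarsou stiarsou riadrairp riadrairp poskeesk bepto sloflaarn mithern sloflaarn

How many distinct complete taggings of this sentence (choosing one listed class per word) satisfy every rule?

6

Candidates per position — 1:stiarsou {noun,adjective}; 2:stiarsou {noun,adjective}; 3:riadrairp {preposition,adverb}; 4:riadrairp {preposition,adverb}; 5:poskeesk {verb}; 6:bepto {noun}; 7:sloflaarn {adjective,adverb}; 8:mithern {preposition}; 9:sloflaarn {adjective,adverb}.
There are 64 candidate sequences in total.
Checking each against the rules leaves 6 sequences.
Count = 6.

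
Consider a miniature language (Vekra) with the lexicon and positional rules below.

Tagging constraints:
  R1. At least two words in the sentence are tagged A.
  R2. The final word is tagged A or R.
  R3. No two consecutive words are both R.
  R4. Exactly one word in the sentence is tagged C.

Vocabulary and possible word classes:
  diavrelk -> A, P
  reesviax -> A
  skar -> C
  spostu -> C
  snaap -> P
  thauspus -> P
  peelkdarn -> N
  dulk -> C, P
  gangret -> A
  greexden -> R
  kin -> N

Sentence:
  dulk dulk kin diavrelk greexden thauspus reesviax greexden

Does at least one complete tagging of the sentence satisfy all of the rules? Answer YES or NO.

YES

Candidates per position — 1:dulk {C,P}; 2:dulk {C,P}; 3:kin {N}; 4:diavrelk {A,P}; 5:greexden {R}; 6:thauspus {P}; 7:reesviax {A}; 8:greexden {R}.
One satisfying assignment: P C N A R P A R.
Verifying each rule — rule 1 ok; rule 2 ok; rule 3 ok; rule 4 ok.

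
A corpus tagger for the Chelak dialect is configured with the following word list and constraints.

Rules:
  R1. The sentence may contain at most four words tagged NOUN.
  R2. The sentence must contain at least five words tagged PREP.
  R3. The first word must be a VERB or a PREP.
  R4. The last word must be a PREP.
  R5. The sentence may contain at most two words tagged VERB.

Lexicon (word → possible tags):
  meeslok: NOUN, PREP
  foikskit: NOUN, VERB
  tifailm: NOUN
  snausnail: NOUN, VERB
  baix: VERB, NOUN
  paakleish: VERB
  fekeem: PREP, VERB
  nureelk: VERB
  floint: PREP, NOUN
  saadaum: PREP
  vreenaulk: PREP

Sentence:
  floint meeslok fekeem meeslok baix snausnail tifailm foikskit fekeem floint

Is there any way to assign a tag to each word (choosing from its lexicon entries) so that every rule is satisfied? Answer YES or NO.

Candidates per position — 1:floint {PREP,NOUN}; 2:meeslok {NOUN,PREP}; 3:fekeem {PREP,VERB}; 4:meeslok {NOUN,PREP}; 5:baix {VERB,NOUN}; 6:snausnail {NOUN,VERB}; 7:tifailm {NOUN}; 8:foikskit {NOUN,VERB}; 9:fekeem {PREP,VERB}; 10:floint {PREP,NOUN}.
One satisfying assignment: PREP PREP PREP PREP VERB NOUN NOUN NOUN PREP PREP.
Checking: rule 1 ✓; rule 2 ✓; rule 3 ✓; rule 4 ✓; rule 5 ✓.

YES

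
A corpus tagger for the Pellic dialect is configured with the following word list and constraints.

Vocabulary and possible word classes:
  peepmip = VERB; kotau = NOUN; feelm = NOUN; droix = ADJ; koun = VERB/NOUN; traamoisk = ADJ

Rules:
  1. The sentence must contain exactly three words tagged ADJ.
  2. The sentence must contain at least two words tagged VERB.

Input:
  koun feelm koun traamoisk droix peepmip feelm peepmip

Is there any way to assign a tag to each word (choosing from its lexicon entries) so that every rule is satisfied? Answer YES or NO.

NO

Candidates per position — 1:koun {VERB,NOUN}; 2:feelm {NOUN}; 3:koun {VERB,NOUN}; 4:traamoisk {ADJ}; 5:droix {ADJ}; 6:peepmip {VERB}; 7:feelm {NOUN}; 8:peepmip {VERB}.
Rule 1 cannot be satisfied by any choice of tags from the lexicon.
So there is no consistent tagging.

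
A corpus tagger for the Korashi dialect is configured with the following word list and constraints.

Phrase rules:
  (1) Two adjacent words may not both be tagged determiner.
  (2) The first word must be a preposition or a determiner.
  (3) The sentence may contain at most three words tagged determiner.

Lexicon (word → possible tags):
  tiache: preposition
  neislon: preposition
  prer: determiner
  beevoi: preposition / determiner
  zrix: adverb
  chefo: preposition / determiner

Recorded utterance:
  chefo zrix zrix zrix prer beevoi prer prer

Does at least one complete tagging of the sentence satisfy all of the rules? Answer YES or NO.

Candidates per position — 1:chefo {preposition,determiner}; 2:zrix {adverb}; 3:zrix {adverb}; 4:zrix {adverb}; 5:prer {determiner}; 6:beevoi {preposition,determiner}; 7:prer {determiner}; 8:prer {determiner}.
Rule 1 cannot be satisfied by any choice of tags from the lexicon.
So there is no consistent tagging.

NO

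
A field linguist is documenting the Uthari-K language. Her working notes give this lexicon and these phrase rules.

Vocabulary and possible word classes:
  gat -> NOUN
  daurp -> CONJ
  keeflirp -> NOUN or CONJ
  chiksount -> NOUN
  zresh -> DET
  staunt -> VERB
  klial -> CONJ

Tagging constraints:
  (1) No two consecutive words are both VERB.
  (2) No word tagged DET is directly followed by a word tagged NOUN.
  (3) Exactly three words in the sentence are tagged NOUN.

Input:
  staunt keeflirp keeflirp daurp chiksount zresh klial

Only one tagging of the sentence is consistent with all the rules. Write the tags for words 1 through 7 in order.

Candidates per position — 1:staunt {VERB}; 2:keeflirp {NOUN,CONJ}; 3:keeflirp {NOUN,CONJ}; 4:daurp {CONJ}; 5:chiksount {NOUN}; 6:zresh {DET}; 7:klial {CONJ}.
Word 2 cannot be CONJ — rule 3 would then fail for every completion. It is NOUN.
Word 3 cannot be CONJ — rule 3 would then fail for every completion. It is NOUN.
The only consistent sequence is: VERB NOUN NOUN CONJ NOUN DET CONJ.
Verifying each rule — rule 1 ok; rule 2 ok; rule 3 ok.

VERB NOUN NOUN CONJ NOUN DET CONJ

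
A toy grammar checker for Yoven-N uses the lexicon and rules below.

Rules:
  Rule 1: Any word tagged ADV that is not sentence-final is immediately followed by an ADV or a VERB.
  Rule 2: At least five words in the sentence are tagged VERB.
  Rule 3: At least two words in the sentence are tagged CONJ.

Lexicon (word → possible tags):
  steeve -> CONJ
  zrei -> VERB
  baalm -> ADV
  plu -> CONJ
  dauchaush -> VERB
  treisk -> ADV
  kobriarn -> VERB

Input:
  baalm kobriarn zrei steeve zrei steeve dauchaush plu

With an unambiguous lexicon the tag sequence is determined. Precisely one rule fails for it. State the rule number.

2

Fixed tagging: ADV VERB VERB CONJ VERB CONJ VERB CONJ.
Rule check: R1 pass, R2 fail, R3 pass.
Only rule 2 fails.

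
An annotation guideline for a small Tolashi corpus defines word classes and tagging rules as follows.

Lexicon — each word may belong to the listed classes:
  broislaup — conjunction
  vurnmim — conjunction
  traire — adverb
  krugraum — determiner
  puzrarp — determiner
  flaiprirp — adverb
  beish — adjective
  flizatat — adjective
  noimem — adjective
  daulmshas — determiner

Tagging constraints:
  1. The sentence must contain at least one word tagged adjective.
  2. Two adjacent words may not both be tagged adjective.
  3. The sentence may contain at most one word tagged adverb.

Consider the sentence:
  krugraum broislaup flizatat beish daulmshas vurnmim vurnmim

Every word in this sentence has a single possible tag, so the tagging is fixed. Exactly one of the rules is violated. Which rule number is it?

Fixed tagging: determiner conjunction adjective adjective determiner conjunction conjunction.
Rule check: R1 ✓, R2 ✗, R3 ✓.
Only rule 2 fails.

2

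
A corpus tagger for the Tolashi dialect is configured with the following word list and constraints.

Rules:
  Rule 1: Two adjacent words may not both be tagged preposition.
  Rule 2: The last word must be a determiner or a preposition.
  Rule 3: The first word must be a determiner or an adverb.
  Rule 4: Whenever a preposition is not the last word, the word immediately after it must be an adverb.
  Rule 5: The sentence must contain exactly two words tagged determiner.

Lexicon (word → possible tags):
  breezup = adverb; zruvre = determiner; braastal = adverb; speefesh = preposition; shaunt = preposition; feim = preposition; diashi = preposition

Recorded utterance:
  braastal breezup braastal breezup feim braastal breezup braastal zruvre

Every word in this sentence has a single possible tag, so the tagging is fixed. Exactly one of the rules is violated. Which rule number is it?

Fixed tagging: adverb adverb adverb adverb preposition adverb adverb adverb determiner.
Rule check: R1 ok, R2 ok, R3 ok, R4 ok, R5 fails.
Only rule 5 fails.

5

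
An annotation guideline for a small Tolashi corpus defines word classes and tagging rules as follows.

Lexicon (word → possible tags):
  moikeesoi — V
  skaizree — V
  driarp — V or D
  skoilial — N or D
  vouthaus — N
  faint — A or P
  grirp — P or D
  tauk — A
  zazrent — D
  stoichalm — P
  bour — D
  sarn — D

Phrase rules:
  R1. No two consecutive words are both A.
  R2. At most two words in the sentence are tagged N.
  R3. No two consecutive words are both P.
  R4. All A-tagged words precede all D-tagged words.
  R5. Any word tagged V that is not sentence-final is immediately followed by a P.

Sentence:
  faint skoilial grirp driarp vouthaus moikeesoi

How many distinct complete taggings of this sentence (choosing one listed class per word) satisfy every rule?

Candidates per position — 1:faint {A,P}; 2:skoilial {N,D}; 3:grirp {P,D}; 4:driarp {V,D}; 5:vouthaus {N}; 6:moikeesoi {V}.
There are 16 candidate sequences in total.
Checking each against the rules leaves 8 sequences.
Count = 8.

8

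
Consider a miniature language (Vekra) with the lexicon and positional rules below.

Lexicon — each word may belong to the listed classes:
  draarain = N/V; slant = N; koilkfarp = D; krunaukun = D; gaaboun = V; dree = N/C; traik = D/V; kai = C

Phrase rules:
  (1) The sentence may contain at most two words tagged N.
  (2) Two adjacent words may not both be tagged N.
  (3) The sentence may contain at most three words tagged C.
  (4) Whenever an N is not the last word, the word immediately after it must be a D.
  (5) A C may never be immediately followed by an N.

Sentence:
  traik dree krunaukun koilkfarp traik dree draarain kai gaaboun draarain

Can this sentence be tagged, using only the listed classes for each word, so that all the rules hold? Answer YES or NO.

YES

Candidates per position — 1:traik {D,V}; 2:dree {N,C}; 3:krunaukun {D}; 4:koilkfarp {D}; 5:traik {D,V}; 6:dree {N,C}; 7:draarain {N,V}; 8:kai {C}; 9:gaaboun {V}; 10:draarain {N,V}.
One satisfying assignment: D N D D D C V C V V.
Checking: rule 1 ✓; rule 2 ✓; rule 3 ✓; rule 4 ✓; rule 5 ✓.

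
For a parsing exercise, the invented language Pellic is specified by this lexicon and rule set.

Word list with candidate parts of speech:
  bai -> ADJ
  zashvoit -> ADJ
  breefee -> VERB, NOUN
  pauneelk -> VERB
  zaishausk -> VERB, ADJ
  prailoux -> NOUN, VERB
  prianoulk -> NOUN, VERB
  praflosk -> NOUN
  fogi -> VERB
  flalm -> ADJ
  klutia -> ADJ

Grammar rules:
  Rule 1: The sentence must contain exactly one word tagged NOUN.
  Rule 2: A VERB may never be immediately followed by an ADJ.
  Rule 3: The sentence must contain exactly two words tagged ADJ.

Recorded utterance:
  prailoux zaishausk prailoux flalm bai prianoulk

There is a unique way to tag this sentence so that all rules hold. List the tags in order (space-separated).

VERB VERB NOUN ADJ ADJ VERB

Candidates per position — 1:prailoux {NOUN,VERB}; 2:zaishausk {VERB,ADJ}; 3:prailoux {NOUN,VERB}; 4:flalm {ADJ}; 5:bai {ADJ}; 6:prianoulk {NOUN,VERB}.
Position 2: tagging it ADJ would leave rule 3 unsatisfiable, so it must be VERB.
Position 3: tagging it VERB would leave rule 2 unsatisfiable, so it must be NOUN.
Position 6: tagging it NOUN would leave rule 1 unsatisfiable, so it must be VERB.
Position 1: tagging it NOUN would leave rule 1 unsatisfiable, so it must be VERB.
The unique satisfying tagging is: VERB VERB NOUN ADJ ADJ VERB.
Verifying each rule — rule 1 ok; rule 2 ok; rule 3 ok.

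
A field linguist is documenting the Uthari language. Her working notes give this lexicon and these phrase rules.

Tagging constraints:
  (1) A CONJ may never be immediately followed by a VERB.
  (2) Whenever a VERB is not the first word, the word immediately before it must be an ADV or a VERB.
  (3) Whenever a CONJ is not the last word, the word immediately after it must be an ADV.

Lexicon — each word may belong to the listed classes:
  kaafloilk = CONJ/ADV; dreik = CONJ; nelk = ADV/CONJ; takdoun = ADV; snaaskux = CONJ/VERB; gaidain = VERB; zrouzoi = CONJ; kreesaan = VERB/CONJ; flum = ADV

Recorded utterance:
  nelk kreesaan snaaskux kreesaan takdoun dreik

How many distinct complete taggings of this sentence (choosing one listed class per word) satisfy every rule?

2

Candidates per position — 1:nelk {ADV,CONJ}; 2:kreesaan {VERB,CONJ}; 3:snaaskux {CONJ,VERB}; 4:kreesaan {VERB,CONJ}; 5:takdoun {ADV}; 6:dreik {CONJ}.
There are 16 candidate sequences in total.
The sequences that satisfy every rule: ADV VERB VERB VERB ADV CONJ; ADV VERB VERB CONJ ADV CONJ.
Count = 2.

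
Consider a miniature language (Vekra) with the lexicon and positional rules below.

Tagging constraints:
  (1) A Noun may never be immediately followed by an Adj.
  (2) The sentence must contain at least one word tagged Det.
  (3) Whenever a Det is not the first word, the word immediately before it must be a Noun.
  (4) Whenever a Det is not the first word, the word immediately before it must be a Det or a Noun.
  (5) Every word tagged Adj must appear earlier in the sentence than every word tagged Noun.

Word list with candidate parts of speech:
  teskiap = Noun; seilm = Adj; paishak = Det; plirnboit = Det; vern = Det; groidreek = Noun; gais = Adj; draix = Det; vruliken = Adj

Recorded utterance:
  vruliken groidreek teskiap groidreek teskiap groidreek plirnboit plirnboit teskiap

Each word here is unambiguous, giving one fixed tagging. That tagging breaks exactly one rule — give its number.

3

Fixed tagging: Adj Noun Noun Noun Noun Noun Det Det Noun.
Checking each rule: R1 ✓, R2 ✓, R3 ✗, R4 ✓, R5 ✓.
Only rule 3 fails.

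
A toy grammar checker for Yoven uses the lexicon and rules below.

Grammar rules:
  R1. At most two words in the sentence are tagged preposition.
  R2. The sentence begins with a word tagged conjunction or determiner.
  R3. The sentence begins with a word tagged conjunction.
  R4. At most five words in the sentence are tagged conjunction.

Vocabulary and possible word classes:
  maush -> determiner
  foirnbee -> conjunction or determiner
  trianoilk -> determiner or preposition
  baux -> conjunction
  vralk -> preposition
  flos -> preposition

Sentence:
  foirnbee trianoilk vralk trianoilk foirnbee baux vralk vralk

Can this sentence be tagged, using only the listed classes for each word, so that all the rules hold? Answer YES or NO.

NO

Candidates per position — 1:foirnbee {conjunction,determiner}; 2:trianoilk {determiner,preposition}; 3:vralk {preposition}; 4:trianoilk {determiner,preposition}; 5:foirnbee {conjunction,determiner}; 6:baux {conjunction}; 7:vralk {preposition}; 8:vralk {preposition}.
Rule 1 cannot be satisfied by any choice of tags from the lexicon.
So there is no consistent tagging.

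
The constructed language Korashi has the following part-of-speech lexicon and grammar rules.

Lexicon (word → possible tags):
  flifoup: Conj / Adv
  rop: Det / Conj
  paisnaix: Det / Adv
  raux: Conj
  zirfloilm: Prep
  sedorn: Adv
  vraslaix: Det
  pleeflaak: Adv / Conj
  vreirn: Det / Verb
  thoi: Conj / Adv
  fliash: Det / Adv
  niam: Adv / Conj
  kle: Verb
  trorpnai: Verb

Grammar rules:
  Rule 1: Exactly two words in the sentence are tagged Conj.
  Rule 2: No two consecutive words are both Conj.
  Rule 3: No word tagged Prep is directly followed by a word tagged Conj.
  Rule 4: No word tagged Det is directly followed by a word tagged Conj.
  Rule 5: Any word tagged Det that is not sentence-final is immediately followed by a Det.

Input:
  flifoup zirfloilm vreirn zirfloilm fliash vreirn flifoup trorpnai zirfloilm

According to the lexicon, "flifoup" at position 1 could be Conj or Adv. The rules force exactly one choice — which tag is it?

Conj

Candidates per position — 1:flifoup {Conj,Adv}; 2:zirfloilm {Prep}; 3:vreirn {Det,Verb}; 4:zirfloilm {Prep}; 5:fliash {Det,Adv}; 6:vreirn {Det,Verb}; 7:flifoup {Conj,Adv}; 8:trorpnai {Verb}; 9:zirfloilm {Prep}.
Position 1: Adv is ruled out by rule 1; that leaves Conj.
Position 3: Det is ruled out by rule 5; that leaves Verb.
Position 5: Det is ruled out by rule 5; that leaves Adv.
Position 6: Det is ruled out by rule 5; that leaves Verb.
Position 7: Adv is ruled out by rule 1; that leaves Conj.
The unique satisfying tagging is: Conj Prep Verb Prep Adv Verb Conj Verb Prep.
Check: rule 1 ok; rule 2 ok; rule 3 ok; rule 4 ok; rule 5 ok.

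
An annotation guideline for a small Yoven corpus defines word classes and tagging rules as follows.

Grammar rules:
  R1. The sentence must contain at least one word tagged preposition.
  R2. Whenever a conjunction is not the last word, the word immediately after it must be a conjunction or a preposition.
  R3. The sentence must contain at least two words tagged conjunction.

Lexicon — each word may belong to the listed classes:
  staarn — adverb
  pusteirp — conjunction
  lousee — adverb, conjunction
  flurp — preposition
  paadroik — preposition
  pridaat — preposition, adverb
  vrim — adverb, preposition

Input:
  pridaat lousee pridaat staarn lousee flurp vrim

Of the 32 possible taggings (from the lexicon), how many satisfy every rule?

4

Candidates per position — 1:pridaat {preposition,adverb}; 2:lousee {adverb,conjunction}; 3:pridaat {preposition,adverb}; 4:staarn {adverb}; 5:lousee {adverb,conjunction}; 6:flurp {preposition}; 7:vrim {adverb,preposition}.
There are 32 candidate sequences in total.
The sequences that satisfy every rule: preposition conjunction preposition adverb conjunction preposition adverb; preposition conjunction preposition adverb conjunction preposition preposition; adverb conjunction preposition adverb conjunction preposition adverb; adverb conjunction preposition adverb conjunction preposition preposition.
Count = 4.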